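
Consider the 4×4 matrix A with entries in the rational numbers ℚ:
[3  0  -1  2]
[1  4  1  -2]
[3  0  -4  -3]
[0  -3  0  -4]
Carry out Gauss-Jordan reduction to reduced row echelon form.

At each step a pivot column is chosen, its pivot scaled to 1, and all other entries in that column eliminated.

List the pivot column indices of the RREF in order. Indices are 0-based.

step 1: normalize row 0 (÷3) = (1, 0, -1/3, 2/3)
  row 1: subtract 1×row0 = (0, 4, 4/3, -8/3)
  row 2: subtract 3×row0 = (0, 0, -3, -5)
step 2: normalize row 1 (÷4) = (0, 1, 1/3, -2/3)
  row 3: subtract -3×row1 = (0, 0, 1, -6)
step 3: normalize row 2 (÷-3) = (0, 0, 1, 5/3)
  row 0: subtract -1/3×row2 = (1, 0, 0, 11/9)
  row 1: subtract 1/3×row2 = (0, 1, 0, -11/9)
  row 3: subtract 1×row2 = (0, 0, 0, -23/3)
step 4: normalize row 3 (÷-23/3) = (0, 0, 0, 1)
  row 0: subtract 11/9×row3 = (1, 0, 0, 0)
  row 1: subtract -11/9×row3 = (0, 1, 0, 0)
  row 2: subtract 5/3×row3 = (0, 0, 1, 0)

pivot columns: 0, 1, 2, 3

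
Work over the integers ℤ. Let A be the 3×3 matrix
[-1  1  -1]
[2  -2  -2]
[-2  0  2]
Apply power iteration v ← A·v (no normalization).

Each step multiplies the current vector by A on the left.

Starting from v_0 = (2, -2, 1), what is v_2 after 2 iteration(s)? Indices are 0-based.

v_0 = (2, -2, 1).
v_1 = A·v_0 = (-5, 6, -2).
v_2 = A·v_1 = (13, -18, 6).

v_2 = (13, -18, 6)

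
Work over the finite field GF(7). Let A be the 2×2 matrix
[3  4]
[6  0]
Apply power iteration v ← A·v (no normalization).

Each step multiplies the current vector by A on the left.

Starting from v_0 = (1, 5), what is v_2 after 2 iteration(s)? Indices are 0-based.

v_2 = (2, 5)

v_0 = (1, 5).
v_1 = A·v_0 = (2, 6).
v_2 = A·v_1 = (2, 5).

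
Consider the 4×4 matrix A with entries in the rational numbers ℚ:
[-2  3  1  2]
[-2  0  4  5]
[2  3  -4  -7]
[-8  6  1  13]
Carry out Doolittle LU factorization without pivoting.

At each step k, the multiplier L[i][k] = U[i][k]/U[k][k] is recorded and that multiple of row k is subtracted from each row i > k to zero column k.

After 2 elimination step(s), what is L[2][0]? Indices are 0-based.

L[2][0] = -1

Step 1: pivot at (0,0) is -2.
  row1 ← row1 − (1)·row0  ⇒  L[1][0]=1, U row1=(0, -3, 3, 3)
  row2 ← row2 − (-1)·row0  ⇒  L[2][0]=-1, U row2=(0, 6, -3, -5)
  row3 ← row3 − (4)·row0  ⇒  L[3][0]=4, U row3=(0, -6, -3, 5)
Step 2: pivot at (1,1) is -3.
  row2 ← row2 − (-2)·row1  ⇒  L[2][1]=-2, U row2=(0, 0, 3, 1)
  row3 ← row3 − (2)·row1  ⇒  L[3][1]=2, U row3=(0, 0, -9, -1)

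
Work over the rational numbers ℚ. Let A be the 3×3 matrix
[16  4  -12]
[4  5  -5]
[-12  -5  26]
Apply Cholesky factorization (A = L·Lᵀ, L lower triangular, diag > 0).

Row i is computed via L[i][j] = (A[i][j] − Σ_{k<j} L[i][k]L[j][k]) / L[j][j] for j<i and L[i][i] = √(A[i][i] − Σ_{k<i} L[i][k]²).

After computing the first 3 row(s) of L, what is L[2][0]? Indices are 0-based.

Step 1: L[0][0] = √(16) = 4.
  L[1][0] = (4) / L[0][0] = 1.
Step 2: L[1][1] = √(4) = 2.
  L[2][0] = (-12) / L[0][0] = -3.
  L[2][1] = (-2) / L[1][1] = -1.
Step 3: L[2][2] = √(16) = 4.

L[2][0] = -3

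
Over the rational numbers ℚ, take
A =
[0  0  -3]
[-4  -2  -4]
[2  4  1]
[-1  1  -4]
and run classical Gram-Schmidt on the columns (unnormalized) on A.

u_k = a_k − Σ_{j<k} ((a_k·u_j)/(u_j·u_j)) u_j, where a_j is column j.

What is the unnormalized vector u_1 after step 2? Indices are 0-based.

u_1 = (0, 6/7, 18/7, 12/7)

Step 1: u_0 = a_0 = (0, -4, 2, -1).
Step 2: u_1 = a_1 − (5/7)·u_0 = (0, 6/7, 18/7, 12/7).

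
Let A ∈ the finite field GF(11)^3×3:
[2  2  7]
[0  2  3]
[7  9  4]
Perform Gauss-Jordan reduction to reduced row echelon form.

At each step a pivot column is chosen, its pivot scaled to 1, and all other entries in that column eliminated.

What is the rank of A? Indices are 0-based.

pivot(0,0)=2: scale R0 → (1, 1, 9)
  clear (2,0): R2 −= (7)R0 → (0, 2, 7)
pivot(1,1)=2: scale R1 → (0, 1, 7)
  clear (0,1): R0 −= (1)R1 → (1, 0, 2)
  clear (2,1): R2 −= (2)R1 → (0, 0, 4)
pivot(2,2)=4: scale R2 → (0, 0, 1)
  clear (0,2): R0 −= (2)R2 → (1, 0, 0)
  clear (1,2): R1 −= (7)R2 → (0, 1, 0)

rank = 3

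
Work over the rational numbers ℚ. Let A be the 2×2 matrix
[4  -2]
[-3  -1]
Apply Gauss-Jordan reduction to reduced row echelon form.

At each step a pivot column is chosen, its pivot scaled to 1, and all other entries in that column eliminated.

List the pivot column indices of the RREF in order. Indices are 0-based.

pivot columns: 0, 1

pivot(0,0)=4: scale R0 → (1, -1/2)
  clear (1,0): R1 −= (-3)R0 → (0, -5/2)
pivot(1,1)=-5/2: scale R1 → (0, 1)
  clear (0,1): R0 −= (-1/2)R1 → (1, 0)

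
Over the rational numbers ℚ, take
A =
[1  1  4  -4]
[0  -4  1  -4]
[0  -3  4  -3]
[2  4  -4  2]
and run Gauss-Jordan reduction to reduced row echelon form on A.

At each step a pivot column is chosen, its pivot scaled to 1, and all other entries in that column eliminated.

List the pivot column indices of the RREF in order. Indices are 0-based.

pivot columns: 0, 1, 2, 3

pivot(0,0)=1: scale R0 → (1, 1, 4, -4)
  clear (3,0): R3 −= (2)R0 → (0, 2, -12, 10)
pivot(1,1)=-4: scale R1 → (0, 1, -1/4, 1)
  clear (0,1): R0 −= (1)R1 → (1, 0, 17/4, -5)
  clear (2,1): R2 −= (-3)R1 → (0, 0, 13/4, 0)
  clear (3,1): R3 −= (2)R1 → (0, 0, -23/2, 8)
pivot(2,2)=13/4: scale R2 → (0, 0, 1, 0)
  clear (0,2): R0 −= (17/4)R2 → (1, 0, 0, -5)
  clear (1,2): R1 −= (-1/4)R2 → (0, 1, 0, 1)
  clear (3,2): R3 −= (-23/2)R2 → (0, 0, 0, 8)
pivot(3,3)=8: scale R3 → (0, 0, 0, 1)
  clear (0,3): R0 −= (-5)R3 → (1, 0, 0, 0)
  clear (1,3): R1 −= (1)R3 → (0, 1, 0, 0)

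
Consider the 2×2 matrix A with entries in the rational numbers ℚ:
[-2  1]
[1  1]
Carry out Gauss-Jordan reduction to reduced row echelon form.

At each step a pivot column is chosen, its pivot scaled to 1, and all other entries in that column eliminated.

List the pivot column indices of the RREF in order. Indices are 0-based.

pivot columns: 0, 1

pivot(0,0)=-2: scale R0 → (1, -1/2)
  clear (1,0): R1 −= (1)R0 → (0, 3/2)
pivot(1,1)=3/2: scale R1 → (0, 1)
  clear (0,1): R0 −= (-1/2)R1 → (1, 0)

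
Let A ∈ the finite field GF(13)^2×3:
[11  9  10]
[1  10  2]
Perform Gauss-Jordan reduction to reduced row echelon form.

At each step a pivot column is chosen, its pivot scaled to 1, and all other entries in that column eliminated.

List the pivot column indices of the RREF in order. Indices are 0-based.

[1] R0 /= 11  ⇒  (1, 2, 8)
     R1 -= 1·R0  ⇒  (0, 8, 7)
[2] R1 /= 8  ⇒  (0, 1, 9)
     R0 -= 2·R1  ⇒  (1, 0, 3)

pivot columns: 0, 1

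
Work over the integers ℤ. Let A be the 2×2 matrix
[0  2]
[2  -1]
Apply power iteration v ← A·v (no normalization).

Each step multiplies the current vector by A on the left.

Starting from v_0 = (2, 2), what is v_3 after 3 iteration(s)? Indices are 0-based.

v_3 = (12, 2)

v_0 = (2, 2).
v_1 = A·v_0 = (4, 2).
v_2 = A·v_1 = (4, 6).
v_3 = A·v_2 = (12, 2).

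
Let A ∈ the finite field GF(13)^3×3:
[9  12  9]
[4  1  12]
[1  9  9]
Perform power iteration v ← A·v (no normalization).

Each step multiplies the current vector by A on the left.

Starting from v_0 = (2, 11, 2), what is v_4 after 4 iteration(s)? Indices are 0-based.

v_0 = (2, 11, 2).
v_1 = A·v_0 = (12, 4, 2).
v_2 = A·v_1 = (5, 11, 1).
v_3 = A·v_2 = (4, 4, 9).
v_4 = A·v_3 = (9, 11, 4).

v_4 = (9, 11, 4)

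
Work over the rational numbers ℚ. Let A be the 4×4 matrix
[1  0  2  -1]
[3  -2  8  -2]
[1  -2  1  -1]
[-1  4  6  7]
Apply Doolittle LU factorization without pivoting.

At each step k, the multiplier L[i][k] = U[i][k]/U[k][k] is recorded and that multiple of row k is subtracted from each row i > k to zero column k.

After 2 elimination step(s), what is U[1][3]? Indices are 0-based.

U[1][3] = 1

k=0: U[0][0]=1
  eliminate (1,0): mult=3, new row 1: (0, -2, 2, 1); set L[1][0]=3
  eliminate (2,0): mult=1, new row 2: (0, -2, -1, 0); set L[2][0]=1
  eliminate (3,0): mult=-1, new row 3: (0, 4, 8, 6); set L[3][0]=-1
k=1: U[1][1]=-2
  eliminate (2,1): mult=1, new row 2: (0, 0, -3, -1); set L[2][1]=1
  eliminate (3,1): mult=-2, new row 3: (0, 0, 12, 8); set L[3][1]=-2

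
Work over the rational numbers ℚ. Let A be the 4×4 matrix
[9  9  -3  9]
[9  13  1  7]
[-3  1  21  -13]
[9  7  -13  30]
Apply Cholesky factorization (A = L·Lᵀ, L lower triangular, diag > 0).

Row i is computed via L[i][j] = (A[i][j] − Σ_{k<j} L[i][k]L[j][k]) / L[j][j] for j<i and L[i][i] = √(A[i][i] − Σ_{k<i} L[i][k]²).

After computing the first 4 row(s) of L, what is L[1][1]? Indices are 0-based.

Step 1: L[0][0] = √(9) = 3.
  L[1][0] = (9) / L[0][0] = 3.
Step 2: L[1][1] = √(4) = 2.
  L[2][0] = (-3) / L[0][0] = -1.
  L[2][1] = (4) / L[1][1] = 2.
Step 3: L[2][2] = √(16) = 4.
  L[3][0] = (9) / L[0][0] = 3.
  L[3][1] = (-2) / L[1][1] = -1.
  L[3][2] = (-8) / L[2][2] = -2.
Step 4: L[3][3] = √(16) = 4.

L[1][1] = 2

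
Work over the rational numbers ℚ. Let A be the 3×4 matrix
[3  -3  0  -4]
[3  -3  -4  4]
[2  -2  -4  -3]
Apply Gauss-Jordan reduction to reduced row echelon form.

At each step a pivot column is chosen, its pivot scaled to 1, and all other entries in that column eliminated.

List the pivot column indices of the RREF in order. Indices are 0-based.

[1] R0 /= 3  ⇒  (1, -1, 0, -4/3)
     R1 -= 3·R0  ⇒  (0, 0, -4, 8)
     R2 -= 2·R0  ⇒  (0, 0, -4, -1/3)
column 1 empty below row 1
[2] R1 /= -4  ⇒  (0, 0, 1, -2)
     R2 -= -4·R1  ⇒  (0, 0, 0, -25/3)
[3] R2 /= -25/3  ⇒  (0, 0, 0, 1)
     R0 -= -4/3·R2  ⇒  (1, -1, 0, 0)
     R1 -= -2·R2  ⇒  (0, 0, 1, 0)

pivot columns: 0, 2, 3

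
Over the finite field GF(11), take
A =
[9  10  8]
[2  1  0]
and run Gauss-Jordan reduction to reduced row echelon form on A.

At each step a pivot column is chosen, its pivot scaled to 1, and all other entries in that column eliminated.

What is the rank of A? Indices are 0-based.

rank = 2

step 1: normalize row 0 (÷9) = (1, 6, 7)
  row 1: subtract 2×row0 = (0, 0, 8)
skip col 1 (zero from row 1)
step 2: normalize row 1 (÷8) = (0, 0, 1)
  row 0: subtract 7×row1 = (1, 6, 0)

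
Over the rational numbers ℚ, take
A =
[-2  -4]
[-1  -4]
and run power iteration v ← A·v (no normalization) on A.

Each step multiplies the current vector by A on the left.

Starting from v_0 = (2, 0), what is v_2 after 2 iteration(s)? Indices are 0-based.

v_0 = (2, 0).
v_1 = A·v_0 = (-4, -2).
v_2 = A·v_1 = (16, 12).

v_2 = (16, 12)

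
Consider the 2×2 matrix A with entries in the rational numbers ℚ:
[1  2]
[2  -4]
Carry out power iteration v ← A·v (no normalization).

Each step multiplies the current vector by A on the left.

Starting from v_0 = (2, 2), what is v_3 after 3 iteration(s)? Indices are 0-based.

v_3 = (54, -116)

v_0 = (2, 2).
v_1 = A·v_0 = (6, -4).
v_2 = A·v_1 = (-2, 28).
v_3 = A·v_2 = (54, -116).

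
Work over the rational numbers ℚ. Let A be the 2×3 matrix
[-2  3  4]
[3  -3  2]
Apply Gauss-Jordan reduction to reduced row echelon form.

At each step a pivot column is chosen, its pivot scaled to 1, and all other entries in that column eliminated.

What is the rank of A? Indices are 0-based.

[1] R0 /= -2  ⇒  (1, -3/2, -2)
     R1 -= 3·R0  ⇒  (0, 3/2, 8)
[2] R1 /= 3/2  ⇒  (0, 1, 16/3)
     R0 -= -3/2·R1  ⇒  (1, 0, 6)

rank = 2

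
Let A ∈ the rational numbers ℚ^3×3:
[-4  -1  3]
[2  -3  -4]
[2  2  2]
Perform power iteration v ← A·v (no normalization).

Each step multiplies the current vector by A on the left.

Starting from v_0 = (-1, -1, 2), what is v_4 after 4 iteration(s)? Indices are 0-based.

v_0 = (-1, -1, 2).
v_1 = A·v_0 = (11, -7, 0).
v_2 = A·v_1 = (-37, 43, 8).
v_3 = A·v_2 = (129, -235, 28).
v_4 = A·v_3 = (-197, 851, -156).

v_4 = (-197, 851, -156)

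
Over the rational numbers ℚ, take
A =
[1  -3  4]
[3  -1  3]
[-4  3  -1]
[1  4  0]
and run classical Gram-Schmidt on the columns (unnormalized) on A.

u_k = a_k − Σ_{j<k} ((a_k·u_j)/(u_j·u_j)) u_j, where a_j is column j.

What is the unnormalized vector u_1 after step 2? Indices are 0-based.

u_1 = (-67/27, 5/9, 25/27, 122/27)

Step 1: u_0 = a_0 = (1, 3, -4, 1).
Step 2: u_1 = a_1 − (-14/27)·u_0 = (-67/27, 5/9, 25/27, 122/27).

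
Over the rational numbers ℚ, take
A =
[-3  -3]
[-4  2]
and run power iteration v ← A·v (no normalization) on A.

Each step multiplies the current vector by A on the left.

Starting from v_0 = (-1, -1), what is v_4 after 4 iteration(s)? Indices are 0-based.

v_4 = (-564, -416)

v_0 = (-1, -1).
v_1 = A·v_0 = (6, 2).
v_2 = A·v_1 = (-24, -20).
v_3 = A·v_2 = (132, 56).
v_4 = A·v_3 = (-564, -416).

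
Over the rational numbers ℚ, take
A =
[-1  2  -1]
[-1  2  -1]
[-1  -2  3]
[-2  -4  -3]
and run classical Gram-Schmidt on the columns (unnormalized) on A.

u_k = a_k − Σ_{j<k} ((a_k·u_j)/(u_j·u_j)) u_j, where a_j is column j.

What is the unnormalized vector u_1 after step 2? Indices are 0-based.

Step 1: u_0 = a_0 = (-1, -1, -1, -2).
Step 2: u_1 = a_1 − (6/7)·u_0 = (20/7, 20/7, -8/7, -16/7).

u_1 = (20/7, 20/7, -8/7, -16/7)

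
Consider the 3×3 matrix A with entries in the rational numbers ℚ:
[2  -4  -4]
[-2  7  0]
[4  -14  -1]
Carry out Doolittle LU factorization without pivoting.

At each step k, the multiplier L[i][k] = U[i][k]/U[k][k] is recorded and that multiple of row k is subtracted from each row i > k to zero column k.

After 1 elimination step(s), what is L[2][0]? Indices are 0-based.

L[2][0] = 2

[col 0] pivot 2
  R1 -= -1*R0 → (0, 3, -4)  (L[1][0] := -1)
  R2 -= 2*R0 → (0, -6, 7)  (L[2][0] := 2)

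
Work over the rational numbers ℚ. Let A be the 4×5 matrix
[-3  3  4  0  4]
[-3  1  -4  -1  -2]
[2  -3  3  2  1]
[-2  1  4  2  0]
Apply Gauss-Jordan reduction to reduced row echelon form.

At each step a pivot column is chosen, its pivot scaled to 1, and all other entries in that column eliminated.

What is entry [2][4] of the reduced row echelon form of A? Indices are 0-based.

step 1: normalize row 0 (÷-3) = (1, -1, -4/3, 0, -4/3)
  row 1: subtract -3×row0 = (0, -2, -8, -1, -6)
  row 2: subtract 2×row0 = (0, -1, 17/3, 2, 11/3)
  row 3: subtract -2×row0 = (0, -1, 4/3, 2, -8/3)
step 2: normalize row 1 (÷-2) = (0, 1, 4, 1/2, 3)
  row 0: subtract -1×row1 = (1, 0, 8/3, 1/2, 5/3)
  row 2: subtract -1×row1 = (0, 0, 29/3, 5/2, 20/3)
  row 3: subtract -1×row1 = (0, 0, 16/3, 5/2, 1/3)
step 3: normalize row 2 (÷29/3) = (0, 0, 1, 15/58, 20/29)
  row 0: subtract 8/3×row2 = (1, 0, 0, -11/58, -5/29)
  row 1: subtract 4×row2 = (0, 1, 0, -31/58, 7/29)
  row 3: subtract 16/3×row2 = (0, 0, 0, 65/58, -97/29)
step 4: normalize row 3 (÷65/58) = (0, 0, 0, 1, -194/65)
  row 0: subtract -11/58×row3 = (1, 0, 0, 0, -48/65)
  row 1: subtract -31/58×row3 = (0, 1, 0, 0, -88/65)
  row 2: subtract 15/58×row3 = (0, 0, 1, 0, 19/13)

M[2][4] = 19/13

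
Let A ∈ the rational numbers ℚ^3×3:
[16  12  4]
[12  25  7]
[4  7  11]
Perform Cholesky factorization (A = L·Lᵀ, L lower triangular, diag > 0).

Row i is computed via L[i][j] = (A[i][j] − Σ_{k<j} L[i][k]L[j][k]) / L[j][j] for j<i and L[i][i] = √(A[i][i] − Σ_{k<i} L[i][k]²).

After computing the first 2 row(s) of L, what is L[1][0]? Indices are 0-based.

Step 1: L[0][0] = √(16) = 4.
  L[1][0] = (12) / L[0][0] = 3.
Step 2: L[1][1] = √(16) = 4.

L[1][0] = 3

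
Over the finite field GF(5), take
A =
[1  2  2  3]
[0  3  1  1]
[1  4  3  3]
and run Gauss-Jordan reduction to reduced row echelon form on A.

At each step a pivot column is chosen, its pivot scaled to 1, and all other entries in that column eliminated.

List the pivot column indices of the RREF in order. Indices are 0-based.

pivot columns: 0, 1, 2

step 1: normalize row 0 (÷1) = (1, 2, 2, 3)
  row 2: subtract 1×row0 = (0, 2, 1, 0)
step 2: normalize row 1 (÷3) = (0, 1, 2, 2)
  row 0: subtract 2×row1 = (1, 0, 3, 4)
  row 2: subtract 2×row1 = (0, 0, 2, 1)
step 3: normalize row 2 (÷2) = (0, 0, 1, 3)
  row 0: subtract 3×row2 = (1, 0, 0, 0)
  row 1: subtract 2×row2 = (0, 1, 0, 1)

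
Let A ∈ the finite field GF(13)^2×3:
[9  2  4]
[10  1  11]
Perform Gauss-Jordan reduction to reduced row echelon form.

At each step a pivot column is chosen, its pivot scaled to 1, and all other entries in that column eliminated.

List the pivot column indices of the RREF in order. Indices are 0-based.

pivot columns: 0, 1

pivot(0,0)=9: scale R0 → (1, 6, 12)
  clear (1,0): R1 −= (10)R0 → (0, 6, 8)
pivot(1,1)=6: scale R1 → (0, 1, 10)
  clear (0,1): R0 −= (6)R1 → (1, 0, 4)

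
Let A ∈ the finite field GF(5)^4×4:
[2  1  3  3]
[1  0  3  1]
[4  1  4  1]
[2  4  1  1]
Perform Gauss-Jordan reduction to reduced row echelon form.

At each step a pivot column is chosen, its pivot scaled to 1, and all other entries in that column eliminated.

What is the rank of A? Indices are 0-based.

step 1: normalize row 0 (÷2) = (1, 3, 4, 4)
  row 1: subtract 1×row0 = (0, 2, 4, 2)
  row 2: subtract 4×row0 = (0, 4, 3, 0)
  row 3: subtract 2×row0 = (0, 3, 3, 3)
step 2: normalize row 1 (÷2) = (0, 1, 2, 1)
  row 0: subtract 3×row1 = (1, 0, 3, 1)
  row 2: subtract 4×row1 = (0, 0, 0, 1)
  row 3: subtract 3×row1 = (0, 0, 2, 0)
step 3: exchange rows 2,3
step 3: normalize row 2 (÷2) = (0, 0, 1, 0)
  row 0: subtract 3×row2 = (1, 0, 0, 1)
  row 1: subtract 2×row2 = (0, 1, 0, 1)
step 4: normalize row 3 (÷1) = (0, 0, 0, 1)
  row 0: subtract 1×row3 = (1, 0, 0, 0)
  row 1: subtract 1×row3 = (0, 1, 0, 0)

rank = 4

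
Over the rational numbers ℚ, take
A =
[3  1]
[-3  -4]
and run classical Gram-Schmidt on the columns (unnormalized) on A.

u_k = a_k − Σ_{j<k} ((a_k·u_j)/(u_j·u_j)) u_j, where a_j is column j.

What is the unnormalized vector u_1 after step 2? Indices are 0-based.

Step 1: u_0 = a_0 = (3, -3).
Step 2: u_1 = a_1 − (5/6)·u_0 = (-3/2, -3/2).

u_1 = (-3/2, -3/2)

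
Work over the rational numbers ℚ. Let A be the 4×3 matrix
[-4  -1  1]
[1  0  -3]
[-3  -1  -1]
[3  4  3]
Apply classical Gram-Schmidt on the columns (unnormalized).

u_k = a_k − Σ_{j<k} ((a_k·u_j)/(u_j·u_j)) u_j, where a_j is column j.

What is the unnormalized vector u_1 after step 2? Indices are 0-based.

Step 1: u_0 = a_0 = (-4, 1, -3, 3).
Step 2: u_1 = a_1 − (19/35)·u_0 = (41/35, -19/35, 22/35, 83/35).

u_1 = (41/35, -19/35, 22/35, 83/35)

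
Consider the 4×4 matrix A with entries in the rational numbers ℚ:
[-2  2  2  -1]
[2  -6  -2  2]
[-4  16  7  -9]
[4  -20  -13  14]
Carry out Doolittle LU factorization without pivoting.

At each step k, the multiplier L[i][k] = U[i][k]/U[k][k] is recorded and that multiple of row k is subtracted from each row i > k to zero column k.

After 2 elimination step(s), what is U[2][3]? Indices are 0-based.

U[2][3] = -4

k=0: U[0][0]=-2
  eliminate (1,0): mult=-1, new row 1: (0, -4, 0, 1); set L[1][0]=-1
  eliminate (2,0): mult=2, new row 2: (0, 12, 3, -7); set L[2][0]=2
  eliminate (3,0): mult=-2, new row 3: (0, -16, -9, 12); set L[3][0]=-2
k=1: U[1][1]=-4
  eliminate (2,1): mult=-3, new row 2: (0, 0, 3, -4); set L[2][1]=-3
  eliminate (3,1): mult=4, new row 3: (0, 0, -9, 8); set L[3][1]=4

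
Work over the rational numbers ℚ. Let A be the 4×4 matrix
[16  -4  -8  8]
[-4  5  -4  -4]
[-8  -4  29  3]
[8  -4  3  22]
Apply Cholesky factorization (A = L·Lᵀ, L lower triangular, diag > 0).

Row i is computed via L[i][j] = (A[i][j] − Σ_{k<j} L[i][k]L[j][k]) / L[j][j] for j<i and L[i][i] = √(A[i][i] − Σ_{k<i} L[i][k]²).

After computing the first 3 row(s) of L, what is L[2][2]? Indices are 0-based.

Step 1: L[0][0] = √(16) = 4.
  L[1][0] = (-4) / L[0][0] = -1.
Step 2: L[1][1] = √(4) = 2.
  L[2][0] = (-8) / L[0][0] = -2.
  L[2][1] = (-6) / L[1][1] = -3.
Step 3: L[2][2] = √(16) = 4.

L[2][2] = 4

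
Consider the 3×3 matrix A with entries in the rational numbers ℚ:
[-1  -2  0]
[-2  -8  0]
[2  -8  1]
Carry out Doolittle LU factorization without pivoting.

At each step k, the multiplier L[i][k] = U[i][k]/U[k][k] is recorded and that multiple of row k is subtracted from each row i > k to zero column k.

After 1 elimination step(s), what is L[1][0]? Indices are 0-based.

k=0: U[0][0]=-1
  eliminate (1,0): mult=2, new row 1: (0, -4, 0); set L[1][0]=2
  eliminate (2,0): mult=-2, new row 2: (0, -12, 1); set L[2][0]=-2

L[1][0] = 2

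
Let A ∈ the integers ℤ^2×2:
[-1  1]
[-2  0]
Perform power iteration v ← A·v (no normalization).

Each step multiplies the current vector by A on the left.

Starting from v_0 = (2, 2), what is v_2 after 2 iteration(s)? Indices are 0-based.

v_0 = (2, 2).
v_1 = A·v_0 = (0, -4).
v_2 = A·v_1 = (-4, 0).

v_2 = (-4, 0)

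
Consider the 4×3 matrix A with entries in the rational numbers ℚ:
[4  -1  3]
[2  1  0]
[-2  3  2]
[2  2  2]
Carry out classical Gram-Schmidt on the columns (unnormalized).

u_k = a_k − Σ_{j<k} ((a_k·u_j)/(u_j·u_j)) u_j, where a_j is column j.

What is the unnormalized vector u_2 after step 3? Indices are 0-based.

u_2 = (156/101, -165/101, 123/101, -24/101)

Step 1: u_0 = a_0 = (4, 2, -2, 2).
Step 2: u_1 = a_1 − (-1/7)·u_0 = (-3/7, 9/7, 19/7, 16/7).
Step 3: u_2 = a_2 − (3/7)·u_0 − (61/101)·u_1 = (156/101, -165/101, 123/101, -24/101).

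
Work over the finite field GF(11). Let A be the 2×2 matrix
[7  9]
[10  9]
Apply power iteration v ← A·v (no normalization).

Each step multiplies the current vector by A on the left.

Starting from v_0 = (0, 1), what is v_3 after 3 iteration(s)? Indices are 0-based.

v_3 = (6, 9)

v_0 = (0, 1).
v_1 = A·v_0 = (9, 9).
v_2 = A·v_1 = (1, 6).
v_3 = A·v_2 = (6, 9).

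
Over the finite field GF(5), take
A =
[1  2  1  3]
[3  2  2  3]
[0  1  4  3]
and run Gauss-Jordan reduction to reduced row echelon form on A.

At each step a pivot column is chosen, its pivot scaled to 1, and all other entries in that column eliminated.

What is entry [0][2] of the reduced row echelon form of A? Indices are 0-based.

M[0][2] = 3

[1] R0 /= 1  ⇒  (1, 2, 1, 3)
     R1 -= 3·R0  ⇒  (0, 1, 4, 4)
[2] R1 /= 1  ⇒  (0, 1, 4, 4)
     R0 -= 2·R1  ⇒  (1, 0, 3, 0)
     R2 -= 1·R1  ⇒  (0, 0, 0, 4)
column 2 empty below row 2
[3] R2 /= 4  ⇒  (0, 0, 0, 1)
     R1 -= 4·R2  ⇒  (0, 1, 4, 0)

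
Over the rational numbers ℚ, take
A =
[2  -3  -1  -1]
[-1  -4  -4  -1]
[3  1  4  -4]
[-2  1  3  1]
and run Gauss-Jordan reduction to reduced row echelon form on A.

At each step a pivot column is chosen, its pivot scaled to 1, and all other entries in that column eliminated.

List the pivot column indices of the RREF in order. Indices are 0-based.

[1] R0 /= 2  ⇒  (1, -3/2, -1/2, -1/2)
     R1 -= -1·R0  ⇒  (0, -11/2, -9/2, -3/2)
     R2 -= 3·R0  ⇒  (0, 11/2, 11/2, -5/2)
     R3 -= -2·R0  ⇒  (0, -2, 2, 0)
[2] R1 /= -11/2  ⇒  (0, 1, 9/11, 3/11)
     R0 -= -3/2·R1  ⇒  (1, 0, 8/11, -1/11)
     R2 -= 11/2·R1  ⇒  (0, 0, 1, -4)
     R3 -= -2·R1  ⇒  (0, 0, 40/11, 6/11)
[3] R2 /= 1  ⇒  (0, 0, 1, -4)
     R0 -= 8/11·R2  ⇒  (1, 0, 0, 31/11)
     R1 -= 9/11·R2  ⇒  (0, 1, 0, 39/11)
     R3 -= 40/11·R2  ⇒  (0, 0, 0, 166/11)
[4] R3 /= 166/11  ⇒  (0, 0, 0, 1)
     R0 -= 31/11·R3  ⇒  (1, 0, 0, 0)
     R1 -= 39/11·R3  ⇒  (0, 1, 0, 0)
     R2 -= -4·R3  ⇒  (0, 0, 1, 0)

pivot columns: 0, 1, 2, 3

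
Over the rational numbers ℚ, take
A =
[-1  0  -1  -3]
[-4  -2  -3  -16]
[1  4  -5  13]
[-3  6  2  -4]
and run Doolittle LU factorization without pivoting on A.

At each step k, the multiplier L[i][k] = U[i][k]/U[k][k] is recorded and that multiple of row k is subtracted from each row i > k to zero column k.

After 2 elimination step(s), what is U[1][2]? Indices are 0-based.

U[1][2] = 1

k=0: U[0][0]=-1
  eliminate (1,0): mult=4, new row 1: (0, -2, 1, -4); set L[1][0]=4
  eliminate (2,0): mult=-1, new row 2: (0, 4, -6, 10); set L[2][0]=-1
  eliminate (3,0): mult=3, new row 3: (0, 6, 5, 5); set L[3][0]=3
k=1: U[1][1]=-2
  eliminate (2,1): mult=-2, new row 2: (0, 0, -4, 2); set L[2][1]=-2
  eliminate (3,1): mult=-3, new row 3: (0, 0, 8, -7); set L[3][1]=-3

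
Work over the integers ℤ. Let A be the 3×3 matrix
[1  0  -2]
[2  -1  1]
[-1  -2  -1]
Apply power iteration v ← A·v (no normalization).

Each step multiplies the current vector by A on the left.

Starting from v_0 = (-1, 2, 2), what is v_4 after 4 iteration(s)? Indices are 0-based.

v_4 = (-37, -76, -58)

v_0 = (-1, 2, 2).
v_1 = A·v_0 = (-5, -2, -5).
v_2 = A·v_1 = (5, -13, 14).
v_3 = A·v_2 = (-23, 37, 7).
v_4 = A·v_3 = (-37, -76, -58).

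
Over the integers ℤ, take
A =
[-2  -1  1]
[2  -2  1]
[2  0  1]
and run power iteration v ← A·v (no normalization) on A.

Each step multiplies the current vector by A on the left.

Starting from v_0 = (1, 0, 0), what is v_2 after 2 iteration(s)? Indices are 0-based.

v_0 = (1, 0, 0).
v_1 = A·v_0 = (-2, 2, 2).
v_2 = A·v_1 = (4, -6, -2).

v_2 = (4, -6, -2)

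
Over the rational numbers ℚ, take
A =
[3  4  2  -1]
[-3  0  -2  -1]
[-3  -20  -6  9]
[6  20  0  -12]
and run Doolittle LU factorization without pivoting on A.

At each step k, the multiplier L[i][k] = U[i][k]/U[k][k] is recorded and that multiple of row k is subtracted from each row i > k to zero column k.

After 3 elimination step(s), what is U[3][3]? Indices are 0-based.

U[3][3] = -4

Step 1: pivot at (0,0) is 3.
  row1 ← row1 − (-1)·row0  ⇒  L[1][0]=-1, U row1=(0, 4, 0, -2)
  row2 ← row2 − (-1)·row0  ⇒  L[2][0]=-1, U row2=(0, -16, -4, 8)
  row3 ← row3 − (2)·row0  ⇒  L[3][0]=2, U row3=(0, 12, -4, -10)
Step 2: pivot at (1,1) is 4.
  row2 ← row2 − (-4)·row1  ⇒  L[2][1]=-4, U row2=(0, 0, -4, 0)
  row3 ← row3 − (3)·row1  ⇒  L[3][1]=3, U row3=(0, 0, -4, -4)
Step 3: pivot at (2,2) is -4.
  row3 ← row3 − (1)·row2  ⇒  L[3][2]=1, U row3=(0, 0, 0, -4)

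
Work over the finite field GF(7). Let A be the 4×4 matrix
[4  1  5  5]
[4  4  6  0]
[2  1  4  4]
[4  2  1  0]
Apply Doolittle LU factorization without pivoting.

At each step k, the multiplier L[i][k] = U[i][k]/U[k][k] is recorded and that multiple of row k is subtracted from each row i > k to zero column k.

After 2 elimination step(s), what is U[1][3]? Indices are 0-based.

[col 0] pivot 4
  R1 -= 1*R0 → (0, 3, 1, 2)  (L[1][0] := 1)
  R2 -= 4*R0 → (0, 4, 5, 5)  (L[2][0] := 4)
  R3 -= 1*R0 → (0, 1, 3, 2)  (L[3][0] := 1)
[col 1] pivot 3
  R2 -= 6*R1 → (0, 0, 6, 0)  (L[2][1] := 6)
  R3 -= 5*R1 → (0, 0, 5, 6)  (L[3][1] := 5)

U[1][3] = 2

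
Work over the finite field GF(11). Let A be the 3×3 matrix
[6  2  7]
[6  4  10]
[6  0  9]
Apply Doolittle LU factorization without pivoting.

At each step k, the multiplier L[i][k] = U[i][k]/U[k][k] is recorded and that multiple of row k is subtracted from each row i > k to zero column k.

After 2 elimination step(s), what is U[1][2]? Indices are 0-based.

k=0: U[0][0]=6
  eliminate (1,0): mult=1, new row 1: (0, 2, 3); set L[1][0]=1
  eliminate (2,0): mult=1, new row 2: (0, 9, 2); set L[2][0]=1
k=1: U[1][1]=2
  eliminate (2,1): mult=10, new row 2: (0, 0, 5); set L[2][1]=10

U[1][2] = 3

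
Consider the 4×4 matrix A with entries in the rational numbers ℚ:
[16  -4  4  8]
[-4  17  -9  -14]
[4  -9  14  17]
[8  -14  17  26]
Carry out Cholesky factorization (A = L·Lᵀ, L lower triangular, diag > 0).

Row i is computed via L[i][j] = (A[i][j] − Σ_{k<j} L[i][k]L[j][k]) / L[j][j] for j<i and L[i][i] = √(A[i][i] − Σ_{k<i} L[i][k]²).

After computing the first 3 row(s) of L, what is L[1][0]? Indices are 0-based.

Step 1: L[0][0] = √(16) = 4.
  L[1][0] = (-4) / L[0][0] = -1.
Step 2: L[1][1] = √(16) = 4.
  L[2][0] = (4) / L[0][0] = 1.
  L[2][1] = (-8) / L[1][1] = -2.
Step 3: L[2][2] = √(9) = 3.

L[1][0] = -1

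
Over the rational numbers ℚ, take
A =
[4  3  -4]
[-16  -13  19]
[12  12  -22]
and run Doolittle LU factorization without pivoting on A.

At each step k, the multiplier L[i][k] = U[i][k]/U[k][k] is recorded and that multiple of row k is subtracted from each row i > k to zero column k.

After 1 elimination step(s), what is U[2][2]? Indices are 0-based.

U[2][2] = -10

[col 0] pivot 4
  R1 -= -4*R0 → (0, -1, 3)  (L[1][0] := -4)
  R2 -= 3*R0 → (0, 3, -10)  (L[2][0] := 3)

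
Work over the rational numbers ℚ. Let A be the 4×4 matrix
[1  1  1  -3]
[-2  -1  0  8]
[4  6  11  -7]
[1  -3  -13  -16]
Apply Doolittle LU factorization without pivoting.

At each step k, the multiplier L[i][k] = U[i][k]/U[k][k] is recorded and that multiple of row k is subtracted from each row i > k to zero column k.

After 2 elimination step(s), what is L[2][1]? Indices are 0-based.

L[2][1] = 2

k=0: U[0][0]=1
  eliminate (1,0): mult=-2, new row 1: (0, 1, 2, 2); set L[1][0]=-2
  eliminate (2,0): mult=4, new row 2: (0, 2, 7, 5); set L[2][0]=4
  eliminate (3,0): mult=1, new row 3: (0, -4, -14, -13); set L[3][0]=1
k=1: U[1][1]=1
  eliminate (2,1): mult=2, new row 2: (0, 0, 3, 1); set L[2][1]=2
  eliminate (3,1): mult=-4, new row 3: (0, 0, -6, -5); set L[3][1]=-4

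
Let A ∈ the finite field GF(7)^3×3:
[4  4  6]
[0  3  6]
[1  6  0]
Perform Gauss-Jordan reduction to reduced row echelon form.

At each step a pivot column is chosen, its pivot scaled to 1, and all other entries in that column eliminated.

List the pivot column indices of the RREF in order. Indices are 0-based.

[1] R0 /= 4  ⇒  (1, 1, 5)
     R2 -= 1·R0  ⇒  (0, 5, 2)
[2] R1 /= 3  ⇒  (0, 1, 2)
     R0 -= 1·R1  ⇒  (1, 0, 3)
     R2 -= 5·R1  ⇒  (0, 0, 6)
[3] R2 /= 6  ⇒  (0, 0, 1)
     R0 -= 3·R2  ⇒  (1, 0, 0)
     R1 -= 2·R2  ⇒  (0, 1, 0)

pivot columns: 0, 1, 2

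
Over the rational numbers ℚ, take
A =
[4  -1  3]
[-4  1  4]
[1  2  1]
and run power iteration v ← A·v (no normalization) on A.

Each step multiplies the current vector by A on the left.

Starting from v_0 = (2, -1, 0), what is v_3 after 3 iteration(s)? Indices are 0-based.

v_0 = (2, -1, 0).
v_1 = A·v_0 = (9, -9, 0).
v_2 = A·v_1 = (45, -45, -9).
v_3 = A·v_2 = (198, -261, -54).

v_3 = (198, -261, -54)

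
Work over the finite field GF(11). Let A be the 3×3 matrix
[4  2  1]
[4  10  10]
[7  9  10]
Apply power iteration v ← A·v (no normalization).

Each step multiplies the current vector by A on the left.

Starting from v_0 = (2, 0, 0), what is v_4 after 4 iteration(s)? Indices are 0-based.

v_4 = (8, 4, 3)

v_0 = (2, 0, 0).
v_1 = A·v_0 = (8, 8, 3).
v_2 = A·v_1 = (7, 10, 4).
v_3 = A·v_2 = (8, 3, 3).
v_4 = A·v_3 = (8, 4, 3).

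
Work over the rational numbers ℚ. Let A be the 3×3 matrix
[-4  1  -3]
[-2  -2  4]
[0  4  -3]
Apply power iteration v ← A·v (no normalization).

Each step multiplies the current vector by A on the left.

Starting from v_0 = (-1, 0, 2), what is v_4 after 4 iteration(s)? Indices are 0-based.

v_0 = (-1, 0, 2).
v_1 = A·v_0 = (-2, 10, -6).
v_2 = A·v_1 = (36, -40, 58).
v_3 = A·v_2 = (-358, 240, -334).
v_4 = A·v_3 = (2674, -1100, 1962).

v_4 = (2674, -1100, 1962)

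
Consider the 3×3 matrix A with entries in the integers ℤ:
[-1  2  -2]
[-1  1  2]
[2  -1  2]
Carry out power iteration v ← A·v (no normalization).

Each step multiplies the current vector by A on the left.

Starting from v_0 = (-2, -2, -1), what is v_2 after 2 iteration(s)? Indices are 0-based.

v_0 = (-2, -2, -1).
v_1 = A·v_0 = (0, -2, -4).
v_2 = A·v_1 = (4, -10, -6).

v_2 = (4, -10, -6)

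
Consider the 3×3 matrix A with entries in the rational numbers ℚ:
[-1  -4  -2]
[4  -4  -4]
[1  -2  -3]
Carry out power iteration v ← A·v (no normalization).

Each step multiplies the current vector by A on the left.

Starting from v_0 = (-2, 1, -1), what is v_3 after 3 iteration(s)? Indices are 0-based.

v_0 = (-2, 1, -1).
v_1 = A·v_0 = (0, -8, -1).
v_2 = A·v_1 = (34, 36, 19).
v_3 = A·v_2 = (-216, -84, -95).

v_3 = (-216, -84, -95)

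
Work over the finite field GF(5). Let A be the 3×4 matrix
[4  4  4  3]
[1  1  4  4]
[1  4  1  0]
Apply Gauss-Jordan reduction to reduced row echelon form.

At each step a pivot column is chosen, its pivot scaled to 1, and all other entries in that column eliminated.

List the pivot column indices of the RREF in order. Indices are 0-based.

pivot(0,0)=4: scale R0 → (1, 1, 1, 2)
  clear (1,0): R1 −= (1)R0 → (0, 0, 3, 2)
  clear (2,0): R2 −= (1)R0 → (0, 3, 0, 3)
pivot(1,1): swap R1↔R2
pivot(1,1)=3: scale R1 → (0, 1, 0, 1)
  clear (0,1): R0 −= (1)R1 → (1, 0, 1, 1)
pivot(2,2)=3: scale R2 → (0, 0, 1, 4)
  clear (0,2): R0 −= (1)R2 → (1, 0, 0, 2)

pivot columns: 0, 1, 2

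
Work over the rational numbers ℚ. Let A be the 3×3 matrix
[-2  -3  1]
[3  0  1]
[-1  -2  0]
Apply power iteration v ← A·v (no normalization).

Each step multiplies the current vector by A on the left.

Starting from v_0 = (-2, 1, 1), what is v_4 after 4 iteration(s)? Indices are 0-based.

v_4 = (-82, -119, -50)

v_0 = (-2, 1, 1).
v_1 = A·v_0 = (2, -5, 0).
v_2 = A·v_1 = (11, 6, 8).
v_3 = A·v_2 = (-32, 41, -23).
v_4 = A·v_3 = (-82, -119, -50).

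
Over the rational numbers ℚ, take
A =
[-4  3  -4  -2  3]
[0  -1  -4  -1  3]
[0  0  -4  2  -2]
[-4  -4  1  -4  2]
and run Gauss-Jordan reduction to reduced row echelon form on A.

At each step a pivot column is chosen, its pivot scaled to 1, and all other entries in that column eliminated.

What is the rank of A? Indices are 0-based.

pivot(0,0)=-4: scale R0 → (1, -3/4, 1, 1/2, -3/4)
  clear (3,0): R3 −= (-4)R0 → (0, -7, 5, -2, -1)
pivot(1,1)=-1: scale R1 → (0, 1, 4, 1, -3)
  clear (0,1): R0 −= (-3/4)R1 → (1, 0, 4, 5/4, -3)
  clear (3,1): R3 −= (-7)R1 → (0, 0, 33, 5, -22)
pivot(2,2)=-4: scale R2 → (0, 0, 1, -1/2, 1/2)
  clear (0,2): R0 −= (4)R2 → (1, 0, 0, 13/4, -5)
  clear (1,2): R1 −= (4)R2 → (0, 1, 0, 3, -5)
  clear (3,2): R3 −= (33)R2 → (0, 0, 0, 43/2, -77/2)
pivot(3,3)=43/2: scale R3 → (0, 0, 0, 1, -77/43)
  clear (0,3): R0 −= (13/4)R3 → (1, 0, 0, 0, 141/172)
  clear (1,3): R1 −= (3)R3 → (0, 1, 0, 0, 16/43)
  clear (2,3): R2 −= (-1/2)R3 → (0, 0, 1, 0, -17/43)

rank = 4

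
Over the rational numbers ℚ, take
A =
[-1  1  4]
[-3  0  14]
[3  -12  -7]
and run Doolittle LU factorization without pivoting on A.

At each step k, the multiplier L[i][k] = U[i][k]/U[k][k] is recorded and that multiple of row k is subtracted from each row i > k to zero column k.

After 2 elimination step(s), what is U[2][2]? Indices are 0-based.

Step 1: pivot at (0,0) is -1.
  row1 ← row1 − (3)·row0  ⇒  L[1][0]=3, U row1=(0, -3, 2)
  row2 ← row2 − (-3)·row0  ⇒  L[2][0]=-3, U row2=(0, -9, 5)
Step 2: pivot at (1,1) is -3.
  row2 ← row2 − (3)·row1  ⇒  L[2][1]=3, U row2=(0, 0, -1)

U[2][2] = -1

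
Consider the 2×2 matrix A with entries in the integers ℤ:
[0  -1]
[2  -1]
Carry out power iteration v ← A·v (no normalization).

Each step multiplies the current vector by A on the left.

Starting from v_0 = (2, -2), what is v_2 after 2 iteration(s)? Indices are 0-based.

v_0 = (2, -2).
v_1 = A·v_0 = (2, 6).
v_2 = A·v_1 = (-6, -2).

v_2 = (-6, -2)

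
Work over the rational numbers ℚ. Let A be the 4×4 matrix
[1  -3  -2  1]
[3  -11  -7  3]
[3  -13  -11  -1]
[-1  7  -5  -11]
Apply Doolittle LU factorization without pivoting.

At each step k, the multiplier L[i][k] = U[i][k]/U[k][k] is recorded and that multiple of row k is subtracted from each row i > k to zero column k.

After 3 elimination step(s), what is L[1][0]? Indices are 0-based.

L[1][0] = 3

k=0: U[0][0]=1
  eliminate (1,0): mult=3, new row 1: (0, -2, -1, 0); set L[1][0]=3
  eliminate (2,0): mult=3, new row 2: (0, -4, -5, -4); set L[2][0]=3
  eliminate (3,0): mult=-1, new row 3: (0, 4, -7, -10); set L[3][0]=-1
k=1: U[1][1]=-2
  eliminate (2,1): mult=2, new row 2: (0, 0, -3, -4); set L[2][1]=2
  eliminate (3,1): mult=-2, new row 3: (0, 0, -9, -10); set L[3][1]=-2
k=2: U[2][2]=-3
  eliminate (3,2): mult=3, new row 3: (0, 0, 0, 2); set L[3][2]=3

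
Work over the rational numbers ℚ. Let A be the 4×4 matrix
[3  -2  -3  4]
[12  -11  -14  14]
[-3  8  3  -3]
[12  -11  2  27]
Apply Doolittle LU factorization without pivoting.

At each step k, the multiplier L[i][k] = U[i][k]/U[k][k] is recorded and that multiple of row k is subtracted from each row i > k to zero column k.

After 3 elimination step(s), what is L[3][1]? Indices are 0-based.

k=0: U[0][0]=3
  eliminate (1,0): mult=4, new row 1: (0, -3, -2, -2); set L[1][0]=4
  eliminate (2,0): mult=-1, new row 2: (0, 6, 0, 1); set L[2][0]=-1
  eliminate (3,0): mult=4, new row 3: (0, -3, 14, 11); set L[3][0]=4
k=1: U[1][1]=-3
  eliminate (2,1): mult=-2, new row 2: (0, 0, -4, -3); set L[2][1]=-2
  eliminate (3,1): mult=1, new row 3: (0, 0, 16, 13); set L[3][1]=1
k=2: U[2][2]=-4
  eliminate (3,2): mult=-4, new row 3: (0, 0, 0, 1); set L[3][2]=-4

L[3][1] = 1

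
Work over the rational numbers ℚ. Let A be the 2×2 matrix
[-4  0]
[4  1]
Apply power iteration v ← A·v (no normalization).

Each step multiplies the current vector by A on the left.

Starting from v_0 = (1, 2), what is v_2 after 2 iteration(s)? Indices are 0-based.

v_2 = (16, -10)

v_0 = (1, 2).
v_1 = A·v_0 = (-4, 6).
v_2 = A·v_1 = (16, -10).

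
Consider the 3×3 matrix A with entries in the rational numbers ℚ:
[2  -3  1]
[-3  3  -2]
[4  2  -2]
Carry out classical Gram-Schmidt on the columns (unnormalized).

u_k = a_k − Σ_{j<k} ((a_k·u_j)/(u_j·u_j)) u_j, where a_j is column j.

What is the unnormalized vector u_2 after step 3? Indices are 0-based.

Step 1: u_0 = a_0 = (2, -3, 4).
Step 2: u_1 = a_1 − (-7/29)·u_0 = (-73/29, 66/29, 86/29).
Step 3: u_2 = a_2 − (0)·u_0 − (-377/589)·u_1 = (-360/589, -320/589, -60/589).

u_2 = (-360/589, -320/589, -60/589)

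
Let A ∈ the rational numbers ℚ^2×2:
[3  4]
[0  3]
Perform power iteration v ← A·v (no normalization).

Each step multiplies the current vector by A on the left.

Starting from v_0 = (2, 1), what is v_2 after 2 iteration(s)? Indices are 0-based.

v_0 = (2, 1).
v_1 = A·v_0 = (10, 3).
v_2 = A·v_1 = (42, 9).

v_2 = (42, 9)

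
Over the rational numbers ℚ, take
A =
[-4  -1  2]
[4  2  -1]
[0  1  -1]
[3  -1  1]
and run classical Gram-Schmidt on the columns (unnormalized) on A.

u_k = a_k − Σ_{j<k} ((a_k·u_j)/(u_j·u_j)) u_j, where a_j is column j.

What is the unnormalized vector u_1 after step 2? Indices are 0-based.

Step 1: u_0 = a_0 = (-4, 4, 0, 3).
Step 2: u_1 = a_1 − (9/41)·u_0 = (-5/41, 46/41, 1, -68/41).

u_1 = (-5/41, 46/41, 1, -68/41)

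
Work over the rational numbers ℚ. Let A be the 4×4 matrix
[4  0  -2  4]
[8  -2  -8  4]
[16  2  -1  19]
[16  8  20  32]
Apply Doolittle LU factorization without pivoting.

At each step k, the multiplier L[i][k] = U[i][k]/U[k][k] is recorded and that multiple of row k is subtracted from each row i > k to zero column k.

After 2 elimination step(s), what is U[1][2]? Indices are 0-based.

U[1][2] = -4

k=0: U[0][0]=4
  eliminate (1,0): mult=2, new row 1: (0, -2, -4, -4); set L[1][0]=2
  eliminate (2,0): mult=4, new row 2: (0, 2, 7, 3); set L[2][0]=4
  eliminate (3,0): mult=4, new row 3: (0, 8, 28, 16); set L[3][0]=4
k=1: U[1][1]=-2
  eliminate (2,1): mult=-1, new row 2: (0, 0, 3, -1); set L[2][1]=-1
  eliminate (3,1): mult=-4, new row 3: (0, 0, 12, 0); set L[3][1]=-4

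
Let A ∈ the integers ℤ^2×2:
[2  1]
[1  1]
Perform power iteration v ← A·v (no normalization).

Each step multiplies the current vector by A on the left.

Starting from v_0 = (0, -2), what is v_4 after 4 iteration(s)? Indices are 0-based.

v_4 = (-42, -26)

v_0 = (0, -2).
v_1 = A·v_0 = (-2, -2).
v_2 = A·v_1 = (-6, -4).
v_3 = A·v_2 = (-16, -10).
v_4 = A·v_3 = (-42, -26).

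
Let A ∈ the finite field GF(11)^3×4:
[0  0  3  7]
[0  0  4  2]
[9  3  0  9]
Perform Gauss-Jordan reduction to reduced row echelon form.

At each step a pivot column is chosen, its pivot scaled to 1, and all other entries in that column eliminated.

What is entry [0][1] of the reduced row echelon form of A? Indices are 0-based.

M[0][1] = 4

pivot(0,0): swap R0↔R2
pivot(0,0)=9: scale R0 → (1, 4, 0, 1)
col 1: no nonzero at/below row 1; advance.
pivot(1,2)=4: scale R1 → (0, 0, 1, 6)
  clear (2,2): R2 −= (3)R1 → (0, 0, 0, 0)
col 3: no nonzero at/below row 2; advance.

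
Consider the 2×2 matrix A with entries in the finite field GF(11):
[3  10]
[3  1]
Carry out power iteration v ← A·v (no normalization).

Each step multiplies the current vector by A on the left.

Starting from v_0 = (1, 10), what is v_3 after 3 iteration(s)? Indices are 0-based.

v_3 = (5, 0)

v_0 = (1, 10).
v_1 = A·v_0 = (4, 2).
v_2 = A·v_1 = (10, 3).
v_3 = A·v_2 = (5, 0).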